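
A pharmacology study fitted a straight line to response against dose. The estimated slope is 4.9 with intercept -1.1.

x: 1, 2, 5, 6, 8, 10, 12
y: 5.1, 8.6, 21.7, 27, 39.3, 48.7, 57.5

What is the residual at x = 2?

ŷ = -1.1 + 4.9·2 = 8.7
r = 8.6 − 8.7 = -0.1

r = -0.1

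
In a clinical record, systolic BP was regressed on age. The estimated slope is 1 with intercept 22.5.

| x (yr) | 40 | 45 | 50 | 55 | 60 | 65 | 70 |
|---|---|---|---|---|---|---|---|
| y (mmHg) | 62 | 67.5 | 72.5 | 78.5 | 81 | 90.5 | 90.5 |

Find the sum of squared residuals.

SSE = 16.5

x=40: ŷ = 22.5 + 40 = 62.5; r = 62 − 62.5 = -0.5
x=45: ŷ = 22.5 + 45 = 67.5; r = 67.5 − 67.5 = 0
x=50: ŷ = 22.5 + 50 = 72.5; r = 72.5 − 72.5 = 0
x=55: ŷ = 22.5 + 55 = 77.5; r = 78.5 − 77.5 = 1
x=60: ŷ = 22.5 + 60 = 82.5; r = 81 − 82.5 = -1.5
x=65: ŷ = 22.5 + 65 = 87.5; r = 90.5 − 87.5 = 3
x=70: ŷ = 22.5 + 70 = 92.5; r = 90.5 − 92.5 = -2
SSE = 0.25 + 0 + 0 + 1 + 2.25 + 9 + 4 = 16.5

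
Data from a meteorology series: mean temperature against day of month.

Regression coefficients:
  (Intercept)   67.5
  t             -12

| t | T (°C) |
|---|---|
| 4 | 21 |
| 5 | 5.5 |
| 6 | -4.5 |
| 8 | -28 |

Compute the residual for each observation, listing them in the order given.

1.5, -2, 0, 0.5

t=4: T̂ = 67.5 − 12·4 = 19.5; e = 21 − 19.5 = 1.5
t=5: T̂ = 67.5 − 12·5 = 7.5; e = 5.5 − 7.5 = -2
t=6: T̂ = 67.5 − 12·6 = -4.5; e = -4.5 − (-4.5) = 0
t=8: T̂ = 67.5 − 12·8 = -28.5; e = -28 − (-28.5) = 0.5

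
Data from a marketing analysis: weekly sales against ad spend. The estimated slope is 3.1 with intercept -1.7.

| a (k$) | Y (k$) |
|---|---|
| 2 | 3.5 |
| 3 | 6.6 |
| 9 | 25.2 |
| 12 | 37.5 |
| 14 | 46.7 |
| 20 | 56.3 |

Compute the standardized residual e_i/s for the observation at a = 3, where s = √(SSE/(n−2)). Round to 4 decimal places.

a=2: ŷ = -1.7 + 3.1·2 = 4.5; e = 3.5 − 4.5 = -1
a=3: ŷ = -1.7 + 3.1·3 = 7.6; e = 6.6 − 7.6 = -1
a=9: ŷ = -1.7 + 3.1·9 = 26.2; e = 25.2 − 26.2 = -1
a=12: ŷ = -1.7 + 3.1·12 = 35.5; e = 37.5 − 35.5 = 2
a=14: ŷ = -1.7 + 3.1·14 = 41.7; e = 46.7 − 41.7 = 5
a=20: ŷ = -1.7 + 3.1·20 = 60.3; e = 56.3 − 60.3 = -4
SSE = 1 + 1 + 1 + 4 + 25 + 16 = 48
s = √(48/4) = 3.4641
e/s = -1 / 3.4641 = -0.2887

-0.2887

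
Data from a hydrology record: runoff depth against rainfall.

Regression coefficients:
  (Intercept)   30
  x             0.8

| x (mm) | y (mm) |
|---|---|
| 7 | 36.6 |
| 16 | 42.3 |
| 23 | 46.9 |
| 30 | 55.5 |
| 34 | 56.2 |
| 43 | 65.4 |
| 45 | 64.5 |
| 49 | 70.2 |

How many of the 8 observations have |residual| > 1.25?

3

x=7: ŷ = 30 + 0.8·7 = 35.6; r = 36.6 − 35.6 = 1
x=16: ŷ = 30 + 0.8·16 = 42.8; r = 42.3 − 42.8 = -0.5
x=23: ŷ = 30 + 0.8·23 = 48.4; r = 46.9 − 48.4 = -1.5
x=30: ŷ = 30 + 0.8·30 = 54; r = 55.5 − 54 = 1.5
x=34: ŷ = 30 + 0.8·34 = 57.2; r = 56.2 − 57.2 = -1
x=43: ŷ = 30 + 0.8·43 = 64.4; r = 65.4 − 64.4 = 1
x=45: ŷ = 30 + 0.8·45 = 66; r = 64.5 − 66 = -1.5
x=49: ŷ = 30 + 0.8·49 = 69.2; r = 70.2 − 69.2 = 1
|r| > 1.25: x=23 (|r|=1.5), x=30 (|r|=1.5), x=45 (|r|=1.5) → 3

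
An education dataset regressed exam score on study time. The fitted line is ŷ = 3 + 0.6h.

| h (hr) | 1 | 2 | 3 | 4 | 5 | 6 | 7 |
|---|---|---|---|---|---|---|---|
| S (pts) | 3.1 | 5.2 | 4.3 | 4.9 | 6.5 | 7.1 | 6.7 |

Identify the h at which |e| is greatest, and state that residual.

h = 2, e = 1

h=1: ŷ = 3 + 0.6·1 = 3.6; e = 3.1 − 3.6 = -0.5
h=2: ŷ = 3 + 0.6·2 = 4.2; e = 5.2 − 4.2 = 1
h=3: ŷ = 3 + 0.6·3 = 4.8; e = 4.3 − 4.8 = -0.5
h=4: ŷ = 3 + 0.6·4 = 5.4; e = 4.9 − 5.4 = -0.5
h=5: ŷ = 3 + 0.6·5 = 6; e = 6.5 − 6 = 0.5
h=6: ŷ = 3 + 0.6·6 = 6.6; e = 7.1 − 6.6 = 0.5
h=7: ŷ = 3 + 0.6·7 = 7.2; e = 6.7 − 7.2 = -0.5
Largest |e| is 1 at h = 2, residual 1.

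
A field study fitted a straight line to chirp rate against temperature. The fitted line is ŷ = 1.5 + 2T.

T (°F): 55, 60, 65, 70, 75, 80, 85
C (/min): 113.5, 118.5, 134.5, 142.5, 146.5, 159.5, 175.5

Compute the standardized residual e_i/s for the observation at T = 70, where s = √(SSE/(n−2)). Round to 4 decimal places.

T=55: ŷ = 1.5 + 2·55 = 111.5; e = 113.5 − 111.5 = 2
T=60: ŷ = 1.5 + 2·60 = 121.5; e = 118.5 − 121.5 = -3
T=65: ŷ = 1.5 + 2·65 = 131.5; e = 134.5 − 131.5 = 3
T=70: ŷ = 1.5 + 2·70 = 141.5; e = 142.5 − 141.5 = 1
T=75: ŷ = 1.5 + 2·75 = 151.5; e = 146.5 − 151.5 = -5
T=80: ŷ = 1.5 + 2·80 = 161.5; e = 159.5 − 161.5 = -2
T=85: ŷ = 1.5 + 2·85 = 171.5; e = 175.5 − 171.5 = 4
SSE = 4 + 9 + 9 + 1 + 25 + 4 + 16 = 68
s = √(68/5) = 3.68782
e/s = 1 / 3.68782 = 0.2712

0.2712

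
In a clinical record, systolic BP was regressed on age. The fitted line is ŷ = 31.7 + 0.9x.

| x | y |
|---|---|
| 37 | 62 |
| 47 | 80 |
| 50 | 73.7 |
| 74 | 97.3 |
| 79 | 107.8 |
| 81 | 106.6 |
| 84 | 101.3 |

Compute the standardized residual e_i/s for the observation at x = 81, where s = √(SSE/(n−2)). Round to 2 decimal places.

x=37: ŷ = 31.7 + 0.9·37 = 65; e = 62 − 65 = -3
x=47: ŷ = 31.7 + 0.9·47 = 74; e = 80 − 74 = 6
x=50: ŷ = 31.7 + 0.9·50 = 76.7; e = 73.7 − 76.7 = -3
x=74: ŷ = 31.7 + 0.9·74 = 98.3; e = 97.3 − 98.3 = -1
x=79: ŷ = 31.7 + 0.9·79 = 102.8; e = 107.8 − 102.8 = 5
x=81: ŷ = 31.7 + 0.9·81 = 104.6; e = 106.6 − 104.6 = 2
x=84: ŷ = 31.7 + 0.9·84 = 107.3; e = 101.3 − 107.3 = -6
SSE = 9 + 36 + 9 + 1 + 25 + 4 + 36 = 120
s = √(120/5) = 4.89898
e/s = 2 / 4.89898 = 0.41

0.41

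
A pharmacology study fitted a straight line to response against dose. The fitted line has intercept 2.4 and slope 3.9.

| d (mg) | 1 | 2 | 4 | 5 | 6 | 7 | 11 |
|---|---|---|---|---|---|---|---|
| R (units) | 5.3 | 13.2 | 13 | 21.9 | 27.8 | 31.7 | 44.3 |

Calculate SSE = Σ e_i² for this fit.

d=1: R̂ = 2.4 + 3.9·1 = 6.3; e = 5.3 − 6.3 = -1
d=2: R̂ = 2.4 + 3.9·2 = 10.2; e = 13.2 − 10.2 = 3
d=4: R̂ = 2.4 + 3.9·4 = 18; e = 13 − 18 = -5
d=5: R̂ = 2.4 + 3.9·5 = 21.9; e = 21.9 − 21.9 = 0
d=6: R̂ = 2.4 + 3.9·6 = 25.8; e = 27.8 − 25.8 = 2
d=7: R̂ = 2.4 + 3.9·7 = 29.7; e = 31.7 − 29.7 = 2
d=11: R̂ = 2.4 + 3.9·11 = 45.3; e = 44.3 − 45.3 = -1
SSE = 1 + 9 + 25 + 0 + 4 + 4 + 1 = 44

SSE = 44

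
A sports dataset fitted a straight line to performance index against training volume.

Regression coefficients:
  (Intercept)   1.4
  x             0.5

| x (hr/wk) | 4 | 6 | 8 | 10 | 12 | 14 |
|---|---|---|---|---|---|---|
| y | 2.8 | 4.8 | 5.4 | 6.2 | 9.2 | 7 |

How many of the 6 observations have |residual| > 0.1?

5

x=4: ŷ = 1.4 + 0.5·4 = 3.4; e = 2.8 − 3.4 = -0.6
x=6: ŷ = 1.4 + 0.5·6 = 4.4; e = 4.8 − 4.4 = 0.4
x=8: ŷ = 1.4 + 0.5·8 = 5.4; e = 5.4 − 5.4 = 0
x=10: ŷ = 1.4 + 0.5·10 = 6.4; e = 6.2 − 6.4 = -0.2
x=12: ŷ = 1.4 + 0.5·12 = 7.4; e = 9.2 − 7.4 = 1.8
x=14: ŷ = 1.4 + 0.5·14 = 8.4; e = 7 − 8.4 = -1.4
|e| > 0.1: x=4 (|e|=0.6), x=6 (|e|=0.4), x=10 (|e|=0.2), x=12 (|e|=1.8), x=14 (|e|=1.4) → 5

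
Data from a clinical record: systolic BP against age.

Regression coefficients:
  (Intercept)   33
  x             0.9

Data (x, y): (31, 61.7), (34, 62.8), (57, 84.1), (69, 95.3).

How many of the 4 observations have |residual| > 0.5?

x=31: ŷ = 33 + 0.9·31 = 60.9; e = 61.7 − 60.9 = 0.8
x=34: ŷ = 33 + 0.9·34 = 63.6; e = 62.8 − 63.6 = -0.8
x=57: ŷ = 33 + 0.9·57 = 84.3; e = 84.1 − 84.3 = -0.2
x=69: ŷ = 33 + 0.9·69 = 95.1; e = 95.3 − 95.1 = 0.2
|e| > 0.5: x=31 (|e|=0.8), x=34 (|e|=0.8) → 2

2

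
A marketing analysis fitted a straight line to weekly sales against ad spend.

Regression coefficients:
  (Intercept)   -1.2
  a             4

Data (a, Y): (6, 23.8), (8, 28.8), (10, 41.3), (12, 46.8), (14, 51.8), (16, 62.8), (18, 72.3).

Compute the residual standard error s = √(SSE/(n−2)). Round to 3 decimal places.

s = 2.121

a=6: Ŷ = -1.2 + 4·6 = 22.8; e = 23.8 − 22.8 = 1
a=8: Ŷ = -1.2 + 4·8 = 30.8; e = 28.8 − 30.8 = -2
a=10: Ŷ = -1.2 + 4·10 = 38.8; e = 41.3 − 38.8 = 2.5
a=12: Ŷ = -1.2 + 4·12 = 46.8; e = 46.8 − 46.8 = 0
a=14: Ŷ = -1.2 + 4·14 = 54.8; e = 51.8 − 54.8 = -3
a=16: Ŷ = -1.2 + 4·16 = 62.8; e = 62.8 − 62.8 = 0
a=18: Ŷ = -1.2 + 4·18 = 70.8; e = 72.3 − 70.8 = 1.5
SSE = 1 + 4 + 6.25 + 0 + 9 + 0 + 2.25 = 22.5
s = √(22.5/5) = √4.5 ≈ 2.121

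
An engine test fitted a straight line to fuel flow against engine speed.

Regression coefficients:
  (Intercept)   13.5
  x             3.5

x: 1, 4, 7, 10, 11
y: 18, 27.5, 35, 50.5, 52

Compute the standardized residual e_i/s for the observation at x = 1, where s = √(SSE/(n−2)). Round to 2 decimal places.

x=1: ŷ = 13.5 + 3.5·1 = 17; e = 18 − 17 = 1
x=4: ŷ = 13.5 + 3.5·4 = 27.5; e = 27.5 − 27.5 = 0
x=7: ŷ = 13.5 + 3.5·7 = 38; e = 35 − 38 = -3
x=10: ŷ = 13.5 + 3.5·10 = 48.5; e = 50.5 − 48.5 = 2
x=11: ŷ = 13.5 + 3.5·11 = 52; e = 52 − 52 = 0
SSE = 1 + 0 + 9 + 4 + 0 = 14
s = √(14/3) = 2.16025
e/s = 1 / 2.16025 = 0.46

0.46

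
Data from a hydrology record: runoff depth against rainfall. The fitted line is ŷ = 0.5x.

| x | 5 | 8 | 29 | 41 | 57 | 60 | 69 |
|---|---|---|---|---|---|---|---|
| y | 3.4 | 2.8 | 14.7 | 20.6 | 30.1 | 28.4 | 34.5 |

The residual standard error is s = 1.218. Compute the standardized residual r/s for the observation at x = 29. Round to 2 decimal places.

0.16

ŷ = 0.5·29 = 14.5
r = 14.7 − 14.5 = 0.2
r/s = 0.2 / 1.218 = 0.16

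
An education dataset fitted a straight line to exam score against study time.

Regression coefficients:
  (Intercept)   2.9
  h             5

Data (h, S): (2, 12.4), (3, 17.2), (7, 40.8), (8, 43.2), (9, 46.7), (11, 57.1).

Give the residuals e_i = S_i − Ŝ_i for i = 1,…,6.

-0.5, -0.7, 2.9, 0.3, -1.2, -0.8

h=2: Ŝ = 2.9 + 5·2 = 12.9; e = 12.4 − 12.9 = -0.5
h=3: Ŝ = 2.9 + 5·3 = 17.9; e = 17.2 − 17.9 = -0.7
h=7: Ŝ = 2.9 + 5·7 = 37.9; e = 40.8 − 37.9 = 2.9
h=8: Ŝ = 2.9 + 5·8 = 42.9; e = 43.2 − 42.9 = 0.3
h=9: Ŝ = 2.9 + 5·9 = 47.9; e = 46.7 − 47.9 = -1.2
h=11: Ŝ = 2.9 + 5·11 = 57.9; e = 57.1 − 57.9 = -0.8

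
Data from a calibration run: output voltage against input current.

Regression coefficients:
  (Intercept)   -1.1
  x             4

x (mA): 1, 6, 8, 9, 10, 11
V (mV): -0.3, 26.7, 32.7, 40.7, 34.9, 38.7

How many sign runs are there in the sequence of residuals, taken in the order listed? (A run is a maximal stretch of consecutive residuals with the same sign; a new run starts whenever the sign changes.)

3 runs

x=1: ŷ = -1.1 + 4·1 = 2.9; e = -0.3 − 2.9 = -3.2
x=6: ŷ = -1.1 + 4·6 = 22.9; e = 26.7 − 22.9 = 3.8
x=8: ŷ = -1.1 + 4·8 = 30.9; e = 32.7 − 30.9 = 1.8
x=9: ŷ = -1.1 + 4·9 = 34.9; e = 40.7 − 34.9 = 5.8
x=10: ŷ = -1.1 + 4·10 = 38.9; e = 34.9 − 38.9 = -4
x=11: ŷ = -1.1 + 4·11 = 42.9; e = 38.7 − 42.9 = -4.2
Signs: − + + + − −
Runs: −×1, +×3, −×2 → 3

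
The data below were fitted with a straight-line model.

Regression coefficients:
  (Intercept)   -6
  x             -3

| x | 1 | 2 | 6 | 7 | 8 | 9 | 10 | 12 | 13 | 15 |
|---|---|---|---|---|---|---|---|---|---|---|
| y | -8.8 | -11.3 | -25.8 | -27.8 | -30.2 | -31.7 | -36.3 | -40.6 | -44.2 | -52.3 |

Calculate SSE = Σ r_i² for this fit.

SSE = 10.52

x=1: ŷ = -6 − 3·1 = -9; r = -8.8 − (-9) = 0.2
x=2: ŷ = -6 − 3·2 = -12; r = -11.3 − (-12) = 0.7
x=6: ŷ = -6 − 3·6 = -24; r = -25.8 − (-24) = -1.8
x=7: ŷ = -6 − 3·7 = -27; r = -27.8 − (-27) = -0.8
x=8: ŷ = -6 − 3·8 = -30; r = -30.2 − (-30) = -0.2
x=9: ŷ = -6 − 3·9 = -33; r = -31.7 − (-33) = 1.3
x=10: ŷ = -6 − 3·10 = -36; r = -36.3 − (-36) = -0.3
x=12: ŷ = -6 − 3·12 = -42; r = -40.6 − (-42) = 1.4
x=13: ŷ = -6 − 3·13 = -45; r = -44.2 − (-45) = 0.8
x=15: ŷ = -6 − 3·15 = -51; r = -52.3 − (-51) = -1.3
SSE = 0.04 + 0.49 + 3.24 + 0.64 + 0.04 + 1.69 + 0.09 + 1.96 + 0.64 + 1.69 = 10.52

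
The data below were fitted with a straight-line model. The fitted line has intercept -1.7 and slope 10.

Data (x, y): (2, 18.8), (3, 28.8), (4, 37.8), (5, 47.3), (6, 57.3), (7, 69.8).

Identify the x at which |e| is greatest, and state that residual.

x=2: ŷ = -1.7 + 10·2 = 18.3; e = 18.8 − 18.3 = 0.5
x=3: ŷ = -1.7 + 10·3 = 28.3; e = 28.8 − 28.3 = 0.5
x=4: ŷ = -1.7 + 10·4 = 38.3; e = 37.8 − 38.3 = -0.5
x=5: ŷ = -1.7 + 10·5 = 48.3; e = 47.3 − 48.3 = -1
x=6: ŷ = -1.7 + 10·6 = 58.3; e = 57.3 − 58.3 = -1
x=7: ŷ = -1.7 + 10·7 = 68.3; e = 69.8 − 68.3 = 1.5
Largest |e| is 1.5 at x = 7, residual 1.5.

x = 7, e = 1.5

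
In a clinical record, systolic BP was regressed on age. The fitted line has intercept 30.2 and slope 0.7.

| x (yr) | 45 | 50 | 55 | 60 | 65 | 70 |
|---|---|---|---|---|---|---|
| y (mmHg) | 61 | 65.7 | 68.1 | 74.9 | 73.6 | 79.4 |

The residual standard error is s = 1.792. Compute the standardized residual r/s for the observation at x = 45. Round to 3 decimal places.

ŷ = 30.2 + 0.7·45 = 61.7
r = 61 − 61.7 = -0.7
r/s = -0.7 / 1.792 = -0.391

-0.391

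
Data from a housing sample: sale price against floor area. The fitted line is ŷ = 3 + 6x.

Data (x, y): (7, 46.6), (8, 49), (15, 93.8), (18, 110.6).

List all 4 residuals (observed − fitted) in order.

1.6, -2, 0.8, -0.4

x=7: ŷ = 3 + 6·7 = 45; r = 46.6 − 45 = 1.6
x=8: ŷ = 3 + 6·8 = 51; r = 49 − 51 = -2
x=15: ŷ = 3 + 6·15 = 93; r = 93.8 − 93 = 0.8
x=18: ŷ = 3 + 6·18 = 111; r = 110.6 − 111 = -0.4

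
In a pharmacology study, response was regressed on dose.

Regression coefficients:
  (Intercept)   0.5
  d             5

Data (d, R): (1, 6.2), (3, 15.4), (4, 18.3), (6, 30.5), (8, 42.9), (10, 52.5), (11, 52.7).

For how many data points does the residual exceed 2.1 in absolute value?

3

d=1: R̂ = 0.5 + 5·1 = 5.5; e = 6.2 − 5.5 = 0.7
d=3: R̂ = 0.5 + 5·3 = 15.5; e = 15.4 − 15.5 = -0.1
d=4: R̂ = 0.5 + 5·4 = 20.5; e = 18.3 − 20.5 = -2.2
d=6: R̂ = 0.5 + 5·6 = 30.5; e = 30.5 − 30.5 = 0
d=8: R̂ = 0.5 + 5·8 = 40.5; e = 42.9 − 40.5 = 2.4
d=10: R̂ = 0.5 + 5·10 = 50.5; e = 52.5 − 50.5 = 2
d=11: R̂ = 0.5 + 5·11 = 55.5; e = 52.7 − 55.5 = -2.8
|e| > 2.1: d=4 (|e|=2.2), d=8 (|e|=2.4), d=11 (|e|=2.8) → 3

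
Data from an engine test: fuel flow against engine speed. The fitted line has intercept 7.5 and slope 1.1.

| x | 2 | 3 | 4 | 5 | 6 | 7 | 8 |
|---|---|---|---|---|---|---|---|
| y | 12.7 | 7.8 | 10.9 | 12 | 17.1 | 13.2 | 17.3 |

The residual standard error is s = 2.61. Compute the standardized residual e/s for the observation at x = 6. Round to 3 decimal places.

ŷ = 7.5 + 1.1·6 = 14.1
e = 17.1 − 14.1 = 3
e/s = 3 / 2.61 = 1.149

1.149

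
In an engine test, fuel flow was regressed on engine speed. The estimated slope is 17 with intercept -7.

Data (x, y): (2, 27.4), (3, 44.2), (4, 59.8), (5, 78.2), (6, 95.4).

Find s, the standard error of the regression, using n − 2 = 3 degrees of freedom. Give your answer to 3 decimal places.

s = 0.783

x=2: ŷ = -7 + 17·2 = 27; r = 27.4 − 27 = 0.4
x=3: ŷ = -7 + 17·3 = 44; r = 44.2 − 44 = 0.2
x=4: ŷ = -7 + 17·4 = 61; r = 59.8 − 61 = -1.2
x=5: ŷ = -7 + 17·5 = 78; r = 78.2 − 78 = 0.2
x=6: ŷ = -7 + 17·6 = 95; r = 95.4 − 95 = 0.4
SSE = 0.16 + 0.04 + 1.44 + 0.04 + 0.16 = 1.84
s = √(1.84/3) = √0.613333 ≈ 0.783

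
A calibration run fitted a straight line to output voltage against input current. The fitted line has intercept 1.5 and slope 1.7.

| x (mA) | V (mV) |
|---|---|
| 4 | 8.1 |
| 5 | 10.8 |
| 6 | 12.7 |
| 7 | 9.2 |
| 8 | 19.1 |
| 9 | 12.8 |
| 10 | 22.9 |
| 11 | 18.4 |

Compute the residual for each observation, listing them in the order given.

x=4: ŷ = 1.5 + 1.7·4 = 8.3; e = 8.1 − 8.3 = -0.2
x=5: ŷ = 1.5 + 1.7·5 = 10; e = 10.8 − 10 = 0.8
x=6: ŷ = 1.5 + 1.7·6 = 11.7; e = 12.7 − 11.7 = 1
x=7: ŷ = 1.5 + 1.7·7 = 13.4; e = 9.2 − 13.4 = -4.2
x=8: ŷ = 1.5 + 1.7·8 = 15.1; e = 19.1 − 15.1 = 4
x=9: ŷ = 1.5 + 1.7·9 = 16.8; e = 12.8 − 16.8 = -4
x=10: ŷ = 1.5 + 1.7·10 = 18.5; e = 22.9 − 18.5 = 4.4
x=11: ŷ = 1.5 + 1.7·11 = 20.2; e = 18.4 − 20.2 = -1.8

-0.2, 0.8, 1, -4.2, 4, -4, 4.4, -1.8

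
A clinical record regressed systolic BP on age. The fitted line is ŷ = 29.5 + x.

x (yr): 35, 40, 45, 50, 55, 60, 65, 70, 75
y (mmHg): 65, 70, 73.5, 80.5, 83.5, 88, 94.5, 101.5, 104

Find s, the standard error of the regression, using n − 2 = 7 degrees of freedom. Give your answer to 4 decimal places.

x=35: ŷ = 29.5 + 35 = 64.5; e = 65 − 64.5 = 0.5
x=40: ŷ = 29.5 + 40 = 69.5; e = 70 − 69.5 = 0.5
x=45: ŷ = 29.5 + 45 = 74.5; e = 73.5 − 74.5 = -1
x=50: ŷ = 29.5 + 50 = 79.5; e = 80.5 − 79.5 = 1
x=55: ŷ = 29.5 + 55 = 84.5; e = 83.5 − 84.5 = -1
x=60: ŷ = 29.5 + 60 = 89.5; e = 88 − 89.5 = -1.5
x=65: ŷ = 29.5 + 65 = 94.5; e = 94.5 − 94.5 = 0
x=70: ŷ = 29.5 + 70 = 99.5; e = 101.5 − 99.5 = 2
x=75: ŷ = 29.5 + 75 = 104.5; e = 104 − 104.5 = -0.5
SSE = 0.25 + 0.25 + 1 + 1 + 1 + 2.25 + 0 + 4 + 0.25 = 10
s = √(10/7) = √1.42857 ≈ 1.1952

s = 1.1952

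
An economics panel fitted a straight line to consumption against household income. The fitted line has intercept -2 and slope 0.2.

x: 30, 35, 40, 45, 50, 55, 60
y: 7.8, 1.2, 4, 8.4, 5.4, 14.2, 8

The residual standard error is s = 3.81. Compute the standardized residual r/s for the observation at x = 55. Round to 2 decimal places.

1.36

ŷ = -2 + 0.2·55 = 9
r = 14.2 − 9 = 5.2
r/s = 5.2 / 3.81 = 1.36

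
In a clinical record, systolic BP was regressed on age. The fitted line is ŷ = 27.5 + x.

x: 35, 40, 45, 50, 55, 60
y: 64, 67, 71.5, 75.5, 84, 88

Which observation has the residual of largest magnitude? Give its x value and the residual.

x = 50, r = -2

x=35: ŷ = 27.5 + 35 = 62.5; r = 64 − 62.5 = 1.5
x=40: ŷ = 27.5 + 40 = 67.5; r = 67 − 67.5 = -0.5
x=45: ŷ = 27.5 + 45 = 72.5; r = 71.5 − 72.5 = -1
x=50: ŷ = 27.5 + 50 = 77.5; r = 75.5 − 77.5 = -2
x=55: ŷ = 27.5 + 55 = 82.5; r = 84 − 82.5 = 1.5
x=60: ŷ = 27.5 + 60 = 87.5; r = 88 − 87.5 = 0.5
Largest |r| is 2 at x = 50, residual -2.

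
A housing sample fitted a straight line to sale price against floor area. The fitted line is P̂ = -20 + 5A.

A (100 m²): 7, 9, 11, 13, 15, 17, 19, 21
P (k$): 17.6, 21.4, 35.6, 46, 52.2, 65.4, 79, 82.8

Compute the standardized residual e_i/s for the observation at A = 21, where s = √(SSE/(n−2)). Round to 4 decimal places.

A=7: P̂ = -20 + 5·7 = 15; e = 17.6 − 15 = 2.6
A=9: P̂ = -20 + 5·9 = 25; e = 21.4 − 25 = -3.6
A=11: P̂ = -20 + 5·11 = 35; e = 35.6 − 35 = 0.6
A=13: P̂ = -20 + 5·13 = 45; e = 46 − 45 = 1
A=15: P̂ = -20 + 5·15 = 55; e = 52.2 − 55 = -2.8
A=17: P̂ = -20 + 5·17 = 65; e = 65.4 − 65 = 0.4
A=19: P̂ = -20 + 5·19 = 75; e = 79 − 75 = 4
A=21: P̂ = -20 + 5·21 = 85; e = 82.8 − 85 = -2.2
SSE = 6.76 + 12.96 + 0.36 + 1 + 7.84 + 0.16 + 16 + 4.84 = 49.92
s = √(49.92/6) = 2.88444
e/s = -2.2 / 2.88444 = -0.7627

-0.7627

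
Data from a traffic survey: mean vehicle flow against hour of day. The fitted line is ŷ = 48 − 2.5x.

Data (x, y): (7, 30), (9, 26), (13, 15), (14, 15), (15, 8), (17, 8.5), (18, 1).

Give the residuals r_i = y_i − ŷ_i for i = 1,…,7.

x=7: ŷ = 48 − 2.5·7 = 30.5; r = 30 − 30.5 = -0.5
x=9: ŷ = 48 − 2.5·9 = 25.5; r = 26 − 25.5 = 0.5
x=13: ŷ = 48 − 2.5·13 = 15.5; r = 15 − 15.5 = -0.5
x=14: ŷ = 48 − 2.5·14 = 13; r = 15 − 13 = 2
x=15: ŷ = 48 − 2.5·15 = 10.5; r = 8 − 10.5 = -2.5
x=17: ŷ = 48 − 2.5·17 = 5.5; r = 8.5 − 5.5 = 3
x=18: ŷ = 48 − 2.5·18 = 3; r = 1 − 3 = -2

-0.5, 0.5, -0.5, 2, -2.5, 3, -2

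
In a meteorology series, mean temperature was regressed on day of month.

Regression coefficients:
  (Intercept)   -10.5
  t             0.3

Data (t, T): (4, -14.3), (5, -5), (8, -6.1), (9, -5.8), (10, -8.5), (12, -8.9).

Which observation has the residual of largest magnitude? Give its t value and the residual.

t=4: ŷ = -10.5 + 0.3·4 = -9.3; r = -14.3 − (-9.3) = -5
t=5: ŷ = -10.5 + 0.3·5 = -9; r = -5 − (-9) = 4
t=8: ŷ = -10.5 + 0.3·8 = -8.1; r = -6.1 − (-8.1) = 2
t=9: ŷ = -10.5 + 0.3·9 = -7.8; r = -5.8 − (-7.8) = 2
t=10: ŷ = -10.5 + 0.3·10 = -7.5; r = -8.5 − (-7.5) = -1
t=12: ŷ = -10.5 + 0.3·12 = -6.9; r = -8.9 − (-6.9) = -2
Largest |r| is 5 at t = 4, residual -5.

t = 4, r = -5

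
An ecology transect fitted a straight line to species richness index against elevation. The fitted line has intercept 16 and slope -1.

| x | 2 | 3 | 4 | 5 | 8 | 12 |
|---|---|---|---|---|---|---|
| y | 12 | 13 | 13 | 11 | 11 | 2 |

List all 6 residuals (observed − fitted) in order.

x=2: ŷ = 16 − 2 = 14; r = 12 − 14 = -2
x=3: ŷ = 16 − 3 = 13; r = 13 − 13 = 0
x=4: ŷ = 16 − 4 = 12; r = 13 − 12 = 1
x=5: ŷ = 16 − 5 = 11; r = 11 − 11 = 0
x=8: ŷ = 16 − 8 = 8; r = 11 − 8 = 3
x=12: ŷ = 16 − 12 = 4; r = 2 − 4 = -2

-2, 0, 1, 0, 3, -2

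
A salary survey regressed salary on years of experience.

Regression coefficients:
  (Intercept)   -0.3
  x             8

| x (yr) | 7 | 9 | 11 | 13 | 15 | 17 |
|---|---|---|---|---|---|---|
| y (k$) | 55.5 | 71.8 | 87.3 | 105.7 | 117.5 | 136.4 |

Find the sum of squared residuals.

SSE = 9.54

x=7: ŷ = -0.3 + 8·7 = 55.7; e = 55.5 − 55.7 = -0.2
x=9: ŷ = -0.3 + 8·9 = 71.7; e = 71.8 − 71.7 = 0.1
x=11: ŷ = -0.3 + 8·11 = 87.7; e = 87.3 − 87.7 = -0.4
x=13: ŷ = -0.3 + 8·13 = 103.7; e = 105.7 − 103.7 = 2
x=15: ŷ = -0.3 + 8·15 = 119.7; e = 117.5 − 119.7 = -2.2
x=17: ŷ = -0.3 + 8·17 = 135.7; e = 136.4 − 135.7 = 0.7
SSE = 0.04 + 0.01 + 0.16 + 4 + 4.84 + 0.49 = 9.54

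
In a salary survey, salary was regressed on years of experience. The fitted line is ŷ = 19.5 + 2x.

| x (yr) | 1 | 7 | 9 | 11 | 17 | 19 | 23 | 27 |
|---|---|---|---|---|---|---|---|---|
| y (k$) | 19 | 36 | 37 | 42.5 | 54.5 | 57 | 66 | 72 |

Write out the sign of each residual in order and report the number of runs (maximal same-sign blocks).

x=1: ŷ = 19.5 + 2·1 = 21.5; e = 19 − 21.5 = -2.5
x=7: ŷ = 19.5 + 2·7 = 33.5; e = 36 − 33.5 = 2.5
x=9: ŷ = 19.5 + 2·9 = 37.5; e = 37 − 37.5 = -0.5
x=11: ŷ = 19.5 + 2·11 = 41.5; e = 42.5 − 41.5 = 1
x=17: ŷ = 19.5 + 2·17 = 53.5; e = 54.5 − 53.5 = 1
x=19: ŷ = 19.5 + 2·19 = 57.5; e = 57 − 57.5 = -0.5
x=23: ŷ = 19.5 + 2·23 = 65.5; e = 66 − 65.5 = 0.5
x=27: ŷ = 19.5 + 2·27 = 73.5; e = 72 − 73.5 = -1.5
Signs: − + − + + − + −
Runs: −×1, +×1, −×1, +×2, −×1, +×1, −×1 → 7

7 runs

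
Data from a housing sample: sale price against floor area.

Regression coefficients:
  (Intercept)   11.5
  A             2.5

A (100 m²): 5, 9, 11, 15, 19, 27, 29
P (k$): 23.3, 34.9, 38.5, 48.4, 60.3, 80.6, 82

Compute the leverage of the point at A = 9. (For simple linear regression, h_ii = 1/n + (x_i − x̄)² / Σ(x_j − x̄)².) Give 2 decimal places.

h = 0.25

Ā = (5 + 9 + 11 + 15 + 19 + 27 + 29)/7 = 16.4286
Σ(A − Ā)² = 130.612 + 55.1837 + 29.4694 + 2.04082 + 6.61224 + 111.755 + 158.041 = 493.714
h = 1/7 + (-7.42857)²/493.714 = 0.142857 + 0.111772 = 0.25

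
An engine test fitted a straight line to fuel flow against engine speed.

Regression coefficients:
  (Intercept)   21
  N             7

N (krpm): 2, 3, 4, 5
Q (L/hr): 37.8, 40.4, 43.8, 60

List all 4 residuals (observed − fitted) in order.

2.8, -1.6, -5.2, 4

N=2: ŷ = 21 + 7·2 = 35; r = 37.8 − 35 = 2.8
N=3: ŷ = 21 + 7·3 = 42; r = 40.4 − 42 = -1.6
N=4: ŷ = 21 + 7·4 = 49; r = 43.8 − 49 = -5.2
N=5: ŷ = 21 + 7·5 = 56; r = 60 − 56 = 4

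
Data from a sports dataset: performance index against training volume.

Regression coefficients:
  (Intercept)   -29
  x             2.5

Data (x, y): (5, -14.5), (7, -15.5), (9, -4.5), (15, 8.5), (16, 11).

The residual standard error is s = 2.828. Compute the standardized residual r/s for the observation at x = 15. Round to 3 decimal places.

ŷ = -29 + 2.5·15 = 8.5
r = 8.5 − 8.5 = 0
r/s = 0 / 2.828 = 0.000

0.000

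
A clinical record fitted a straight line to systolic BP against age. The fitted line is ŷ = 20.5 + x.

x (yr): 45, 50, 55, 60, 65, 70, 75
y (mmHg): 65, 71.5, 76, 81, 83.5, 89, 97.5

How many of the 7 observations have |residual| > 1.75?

x=45: ŷ = 20.5 + 45 = 65.5; e = 65 − 65.5 = -0.5
x=50: ŷ = 20.5 + 50 = 70.5; e = 71.5 − 70.5 = 1
x=55: ŷ = 20.5 + 55 = 75.5; e = 76 − 75.5 = 0.5
x=60: ŷ = 20.5 + 60 = 80.5; e = 81 − 80.5 = 0.5
x=65: ŷ = 20.5 + 65 = 85.5; e = 83.5 − 85.5 = -2
x=70: ŷ = 20.5 + 70 = 90.5; e = 89 − 90.5 = -1.5
x=75: ŷ = 20.5 + 75 = 95.5; e = 97.5 − 95.5 = 2
|e| > 1.75: x=65 (|e|=2), x=75 (|e|=2) → 2

2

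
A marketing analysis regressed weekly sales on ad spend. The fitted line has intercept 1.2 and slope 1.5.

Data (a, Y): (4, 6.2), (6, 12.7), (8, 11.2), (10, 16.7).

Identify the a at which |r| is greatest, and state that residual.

a=4: ŷ = 1.2 + 1.5·4 = 7.2; r = 6.2 − 7.2 = -1
a=6: ŷ = 1.2 + 1.5·6 = 10.2; r = 12.7 − 10.2 = 2.5
a=8: ŷ = 1.2 + 1.5·8 = 13.2; r = 11.2 − 13.2 = -2
a=10: ŷ = 1.2 + 1.5·10 = 16.2; r = 16.7 − 16.2 = 0.5
Largest |r| is 2.5 at a = 6, residual 2.5.

a = 6, r = 2.5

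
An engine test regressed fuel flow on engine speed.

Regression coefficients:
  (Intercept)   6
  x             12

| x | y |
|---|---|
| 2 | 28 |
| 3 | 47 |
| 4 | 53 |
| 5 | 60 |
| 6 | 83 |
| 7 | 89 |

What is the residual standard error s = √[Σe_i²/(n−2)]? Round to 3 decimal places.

s = 4.796

x=2: ŷ = 6 + 12·2 = 30; e = 28 − 30 = -2
x=3: ŷ = 6 + 12·3 = 42; e = 47 − 42 = 5
x=4: ŷ = 6 + 12·4 = 54; e = 53 − 54 = -1
x=5: ŷ = 6 + 12·5 = 66; e = 60 − 66 = -6
x=6: ŷ = 6 + 12·6 = 78; e = 83 − 78 = 5
x=7: ŷ = 6 + 12·7 = 90; e = 89 − 90 = -1
SSE = 4 + 25 + 1 + 36 + 25 + 1 = 92
s = √(92/4) = √23 ≈ 4.796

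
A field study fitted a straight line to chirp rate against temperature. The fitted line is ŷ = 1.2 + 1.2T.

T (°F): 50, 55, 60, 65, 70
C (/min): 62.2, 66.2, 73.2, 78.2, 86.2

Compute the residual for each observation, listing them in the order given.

1, -1, 0, -1, 1

T=50: ŷ = 1.2 + 1.2·50 = 61.2; r = 62.2 − 61.2 = 1
T=55: ŷ = 1.2 + 1.2·55 = 67.2; r = 66.2 − 67.2 = -1
T=60: ŷ = 1.2 + 1.2·60 = 73.2; r = 73.2 − 73.2 = 0
T=65: ŷ = 1.2 + 1.2·65 = 79.2; r = 78.2 − 79.2 = -1
T=70: ŷ = 1.2 + 1.2·70 = 85.2; r = 86.2 − 85.2 = 1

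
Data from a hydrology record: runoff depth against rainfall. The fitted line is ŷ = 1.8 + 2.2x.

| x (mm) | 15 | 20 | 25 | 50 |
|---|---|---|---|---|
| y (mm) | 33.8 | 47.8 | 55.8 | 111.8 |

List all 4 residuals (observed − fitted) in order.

x=15: ŷ = 1.8 + 2.2·15 = 34.8; r = 33.8 − 34.8 = -1
x=20: ŷ = 1.8 + 2.2·20 = 45.8; r = 47.8 − 45.8 = 2
x=25: ŷ = 1.8 + 2.2·25 = 56.8; r = 55.8 − 56.8 = -1
x=50: ŷ = 1.8 + 2.2·50 = 111.8; r = 111.8 − 111.8 = 0

-1, 2, -1, 0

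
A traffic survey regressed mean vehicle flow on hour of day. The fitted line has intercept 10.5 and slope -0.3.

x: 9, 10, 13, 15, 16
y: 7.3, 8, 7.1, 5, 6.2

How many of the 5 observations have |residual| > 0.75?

1

x=9: ŷ = 10.5 − 0.3·9 = 7.8; e = 7.3 − 7.8 = -0.5
x=10: ŷ = 10.5 − 0.3·10 = 7.5; e = 8 − 7.5 = 0.5
x=13: ŷ = 10.5 − 0.3·13 = 6.6; e = 7.1 − 6.6 = 0.5
x=15: ŷ = 10.5 − 0.3·15 = 6; e = 5 − 6 = -1
x=16: ŷ = 10.5 − 0.3·16 = 5.7; e = 6.2 − 5.7 = 0.5
|e| > 0.75: x=15 (|e|=1) → 1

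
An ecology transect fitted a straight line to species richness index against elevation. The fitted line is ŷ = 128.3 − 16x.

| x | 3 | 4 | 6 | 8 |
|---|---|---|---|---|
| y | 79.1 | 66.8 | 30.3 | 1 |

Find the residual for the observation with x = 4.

ŷ = 128.3 − 16·4 = 64.3
e = 66.8 − 64.3 = 2.5

e = 2.5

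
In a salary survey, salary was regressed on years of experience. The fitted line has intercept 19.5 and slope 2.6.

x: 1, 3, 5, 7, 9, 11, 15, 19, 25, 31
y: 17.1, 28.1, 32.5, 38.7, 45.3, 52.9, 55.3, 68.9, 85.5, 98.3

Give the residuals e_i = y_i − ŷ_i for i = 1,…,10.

-5, 0.8, 0, 1, 2.4, 4.8, -3.2, 0, 1, -1.8

x=1: ŷ = 19.5 + 2.6·1 = 22.1; e = 17.1 − 22.1 = -5
x=3: ŷ = 19.5 + 2.6·3 = 27.3; e = 28.1 − 27.3 = 0.8
x=5: ŷ = 19.5 + 2.6·5 = 32.5; e = 32.5 − 32.5 = 0
x=7: ŷ = 19.5 + 2.6·7 = 37.7; e = 38.7 − 37.7 = 1
x=9: ŷ = 19.5 + 2.6·9 = 42.9; e = 45.3 − 42.9 = 2.4
x=11: ŷ = 19.5 + 2.6·11 = 48.1; e = 52.9 − 48.1 = 4.8
x=15: ŷ = 19.5 + 2.6·15 = 58.5; e = 55.3 − 58.5 = -3.2
x=19: ŷ = 19.5 + 2.6·19 = 68.9; e = 68.9 − 68.9 = 0
x=25: ŷ = 19.5 + 2.6·25 = 84.5; e = 85.5 − 84.5 = 1
x=31: ŷ = 19.5 + 2.6·31 = 100.1; e = 98.3 − 100.1 = -1.8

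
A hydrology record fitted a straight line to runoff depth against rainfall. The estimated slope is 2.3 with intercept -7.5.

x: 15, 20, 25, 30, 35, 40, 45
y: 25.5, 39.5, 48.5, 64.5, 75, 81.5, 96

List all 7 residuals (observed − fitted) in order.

x=15: ŷ = -7.5 + 2.3·15 = 27; r = 25.5 − 27 = -1.5
x=20: ŷ = -7.5 + 2.3·20 = 38.5; r = 39.5 − 38.5 = 1
x=25: ŷ = -7.5 + 2.3·25 = 50; r = 48.5 − 50 = -1.5
x=30: ŷ = -7.5 + 2.3·30 = 61.5; r = 64.5 − 61.5 = 3
x=35: ŷ = -7.5 + 2.3·35 = 73; r = 75 − 73 = 2
x=40: ŷ = -7.5 + 2.3·40 = 84.5; r = 81.5 − 84.5 = -3
x=45: ŷ = -7.5 + 2.3·45 = 96; r = 96 − 96 = 0

-1.5, 1, -1.5, 3, 2, -3, 0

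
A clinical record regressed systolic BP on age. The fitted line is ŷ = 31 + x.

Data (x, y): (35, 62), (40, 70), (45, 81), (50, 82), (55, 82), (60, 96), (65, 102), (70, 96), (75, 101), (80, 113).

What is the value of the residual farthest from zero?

e = 6

x=35: ŷ = 31 + 35 = 66; e = 62 − 66 = -4
x=40: ŷ = 31 + 40 = 71; e = 70 − 71 = -1
x=45: ŷ = 31 + 45 = 76; e = 81 − 76 = 5
x=50: ŷ = 31 + 50 = 81; e = 82 − 81 = 1
x=55: ŷ = 31 + 55 = 86; e = 82 − 86 = -4
x=60: ŷ = 31 + 60 = 91; e = 96 − 91 = 5
x=65: ŷ = 31 + 65 = 96; e = 102 − 96 = 6
x=70: ŷ = 31 + 70 = 101; e = 96 − 101 = -5
x=75: ŷ = 31 + 75 = 106; e = 101 − 106 = -5
x=80: ŷ = 31 + 80 = 111; e = 113 − 111 = 2
Largest |e| is 6 at x = 65, residual 6.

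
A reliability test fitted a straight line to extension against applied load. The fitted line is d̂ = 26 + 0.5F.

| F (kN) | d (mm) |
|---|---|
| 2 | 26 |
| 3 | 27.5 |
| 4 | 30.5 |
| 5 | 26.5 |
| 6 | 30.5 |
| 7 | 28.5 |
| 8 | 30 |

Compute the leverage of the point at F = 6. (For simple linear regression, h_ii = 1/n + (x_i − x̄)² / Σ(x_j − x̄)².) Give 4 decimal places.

F̄ = (2 + 3 + 4 + 5 + 6 + 7 + 8)/7 = 5
Σ(F − F̄)² = 9 + 4 + 1 + 0 + 1 + 4 + 9 = 28
h = 1/7 + (1)²/28 = 0.142857 + 0.0357143 = 0.1786

h = 0.1786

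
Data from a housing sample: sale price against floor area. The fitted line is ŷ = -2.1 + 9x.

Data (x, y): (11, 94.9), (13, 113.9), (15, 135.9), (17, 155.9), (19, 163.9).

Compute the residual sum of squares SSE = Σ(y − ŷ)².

SSE = 64

x=11: ŷ = -2.1 + 9·11 = 96.9; e = 94.9 − 96.9 = -2
x=13: ŷ = -2.1 + 9·13 = 114.9; e = 113.9 − 114.9 = -1
x=15: ŷ = -2.1 + 9·15 = 132.9; e = 135.9 − 132.9 = 3
x=17: ŷ = -2.1 + 9·17 = 150.9; e = 155.9 − 150.9 = 5
x=19: ŷ = -2.1 + 9·19 = 168.9; e = 163.9 − 168.9 = -5
SSE = 4 + 1 + 9 + 25 + 25 = 64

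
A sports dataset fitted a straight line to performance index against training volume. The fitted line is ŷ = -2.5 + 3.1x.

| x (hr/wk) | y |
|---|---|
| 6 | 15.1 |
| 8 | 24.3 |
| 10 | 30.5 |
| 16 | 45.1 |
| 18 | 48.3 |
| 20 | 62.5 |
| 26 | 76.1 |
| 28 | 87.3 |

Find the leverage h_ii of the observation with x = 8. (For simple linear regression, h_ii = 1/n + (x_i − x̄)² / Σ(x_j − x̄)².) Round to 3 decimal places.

h = 0.281

x̄ = (6 + 8 + 10 + 16 + 18 + 20 + 26 + 28)/8 = 16.5
Σ(x − x̄)² = 110.25 + 72.25 + 42.25 + 0.25 + 2.25 + 12.25 + 90.25 + 132.25 = 462
h = 1/8 + (-8.5)²/462 = 0.125 + 0.156385 = 0.281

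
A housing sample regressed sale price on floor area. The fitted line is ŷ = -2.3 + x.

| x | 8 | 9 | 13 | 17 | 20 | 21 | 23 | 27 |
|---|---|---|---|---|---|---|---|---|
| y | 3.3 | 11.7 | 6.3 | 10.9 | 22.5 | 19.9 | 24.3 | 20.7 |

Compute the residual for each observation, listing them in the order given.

-2.4, 5, -4.4, -3.8, 4.8, 1.2, 3.6, -4

x=8: ŷ = -2.3 + 8 = 5.7; r = 3.3 − 5.7 = -2.4
x=9: ŷ = -2.3 + 9 = 6.7; r = 11.7 − 6.7 = 5
x=13: ŷ = -2.3 + 13 = 10.7; r = 6.3 − 10.7 = -4.4
x=17: ŷ = -2.3 + 17 = 14.7; r = 10.9 − 14.7 = -3.8
x=20: ŷ = -2.3 + 20 = 17.7; r = 22.5 − 17.7 = 4.8
x=21: ŷ = -2.3 + 21 = 18.7; r = 19.9 − 18.7 = 1.2
x=23: ŷ = -2.3 + 23 = 20.7; r = 24.3 − 20.7 = 3.6
x=27: ŷ = -2.3 + 27 = 24.7; r = 20.7 − 24.7 = -4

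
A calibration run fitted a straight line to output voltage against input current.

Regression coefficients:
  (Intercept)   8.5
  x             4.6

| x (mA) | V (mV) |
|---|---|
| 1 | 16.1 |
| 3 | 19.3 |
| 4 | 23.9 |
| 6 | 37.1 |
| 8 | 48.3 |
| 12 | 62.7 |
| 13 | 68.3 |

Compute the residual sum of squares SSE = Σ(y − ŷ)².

x=1: ŷ = 8.5 + 4.6·1 = 13.1; e = 16.1 − 13.1 = 3
x=3: ŷ = 8.5 + 4.6·3 = 22.3; e = 19.3 − 22.3 = -3
x=4: ŷ = 8.5 + 4.6·4 = 26.9; e = 23.9 − 26.9 = -3
x=6: ŷ = 8.5 + 4.6·6 = 36.1; e = 37.1 − 36.1 = 1
x=8: ŷ = 8.5 + 4.6·8 = 45.3; e = 48.3 − 45.3 = 3
x=12: ŷ = 8.5 + 4.6·12 = 63.7; e = 62.7 − 63.7 = -1
x=13: ŷ = 8.5 + 4.6·13 = 68.3; e = 68.3 − 68.3 = 0
SSE = 9 + 9 + 9 + 1 + 9 + 1 + 0 = 38

SSE = 38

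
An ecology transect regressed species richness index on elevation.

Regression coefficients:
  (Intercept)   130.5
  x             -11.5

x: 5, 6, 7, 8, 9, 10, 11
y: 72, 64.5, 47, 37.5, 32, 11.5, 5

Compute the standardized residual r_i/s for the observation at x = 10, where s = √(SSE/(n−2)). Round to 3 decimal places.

-1.136

x=5: ŷ = 130.5 − 11.5·5 = 73; r = 72 − 73 = -1
x=6: ŷ = 130.5 − 11.5·6 = 61.5; r = 64.5 − 61.5 = 3
x=7: ŷ = 130.5 − 11.5·7 = 50; r = 47 − 50 = -3
x=8: ŷ = 130.5 − 11.5·8 = 38.5; r = 37.5 − 38.5 = -1
x=9: ŷ = 130.5 − 11.5·9 = 27; r = 32 − 27 = 5
x=10: ŷ = 130.5 − 11.5·10 = 15.5; r = 11.5 − 15.5 = -4
x=11: ŷ = 130.5 − 11.5·11 = 4; r = 5 − 4 = 1
SSE = 1 + 9 + 9 + 1 + 25 + 16 + 1 = 62
s = √(62/5) = 3.52136
r/s = -4 / 3.52136 = -1.136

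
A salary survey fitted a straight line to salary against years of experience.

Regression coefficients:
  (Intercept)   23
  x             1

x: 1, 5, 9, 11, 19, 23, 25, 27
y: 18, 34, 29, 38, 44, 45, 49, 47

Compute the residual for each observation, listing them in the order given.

-6, 6, -3, 4, 2, -1, 1, -3

x=1: ŷ = 23 + 1 = 24; r = 18 − 24 = -6
x=5: ŷ = 23 + 5 = 28; r = 34 − 28 = 6
x=9: ŷ = 23 + 9 = 32; r = 29 − 32 = -3
x=11: ŷ = 23 + 11 = 34; r = 38 − 34 = 4
x=19: ŷ = 23 + 19 = 42; r = 44 − 42 = 2
x=23: ŷ = 23 + 23 = 46; r = 45 − 46 = -1
x=25: ŷ = 23 + 25 = 48; r = 49 − 48 = 1
x=27: ŷ = 23 + 27 = 50; r = 47 − 50 = -3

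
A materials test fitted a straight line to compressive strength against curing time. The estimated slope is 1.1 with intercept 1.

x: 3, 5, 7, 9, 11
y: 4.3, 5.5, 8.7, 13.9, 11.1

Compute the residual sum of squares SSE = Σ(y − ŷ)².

SSE = 14

x=3: ŷ = 1 + 1.1·3 = 4.3; r = 4.3 − 4.3 = 0
x=5: ŷ = 1 + 1.1·5 = 6.5; r = 5.5 − 6.5 = -1
x=7: ŷ = 1 + 1.1·7 = 8.7; r = 8.7 − 8.7 = 0
x=9: ŷ = 1 + 1.1·9 = 10.9; r = 13.9 − 10.9 = 3
x=11: ŷ = 1 + 1.1·11 = 13.1; r = 11.1 − 13.1 = -2
SSE = 0 + 1 + 0 + 9 + 4 = 14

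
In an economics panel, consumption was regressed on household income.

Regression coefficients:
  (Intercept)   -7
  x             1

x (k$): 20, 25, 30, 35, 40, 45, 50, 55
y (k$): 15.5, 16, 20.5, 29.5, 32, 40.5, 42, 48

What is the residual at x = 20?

r = 2.5

ŷ = -7 + 20 = 13
r = 15.5 − 13 = 2.5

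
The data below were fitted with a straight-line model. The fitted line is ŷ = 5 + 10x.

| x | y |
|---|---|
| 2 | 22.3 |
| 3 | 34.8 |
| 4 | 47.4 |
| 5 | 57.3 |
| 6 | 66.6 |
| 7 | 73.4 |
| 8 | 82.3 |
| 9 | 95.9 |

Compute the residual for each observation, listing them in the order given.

-2.7, -0.2, 2.4, 2.3, 1.6, -1.6, -2.7, 0.9

x=2: ŷ = 5 + 10·2 = 25; e = 22.3 − 25 = -2.7
x=3: ŷ = 5 + 10·3 = 35; e = 34.8 − 35 = -0.2
x=4: ŷ = 5 + 10·4 = 45; e = 47.4 − 45 = 2.4
x=5: ŷ = 5 + 10·5 = 55; e = 57.3 − 55 = 2.3
x=6: ŷ = 5 + 10·6 = 65; e = 66.6 − 65 = 1.6
x=7: ŷ = 5 + 10·7 = 75; e = 73.4 − 75 = -1.6
x=8: ŷ = 5 + 10·8 = 85; e = 82.3 − 85 = -2.7
x=9: ŷ = 5 + 10·9 = 95; e = 95.9 − 95 = 0.9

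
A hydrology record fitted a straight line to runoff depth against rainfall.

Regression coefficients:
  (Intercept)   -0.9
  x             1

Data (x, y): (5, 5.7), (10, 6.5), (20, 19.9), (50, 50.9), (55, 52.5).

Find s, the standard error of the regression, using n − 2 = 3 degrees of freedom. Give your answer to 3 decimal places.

x=5: ŷ = -0.9 + 5 = 4.1; e = 5.7 − 4.1 = 1.6
x=10: ŷ = -0.9 + 10 = 9.1; e = 6.5 − 9.1 = -2.6
x=20: ŷ = -0.9 + 20 = 19.1; e = 19.9 − 19.1 = 0.8
x=50: ŷ = -0.9 + 50 = 49.1; e = 50.9 − 49.1 = 1.8
x=55: ŷ = -0.9 + 55 = 54.1; e = 52.5 − 54.1 = -1.6
SSE = 2.56 + 6.76 + 0.64 + 3.24 + 2.56 = 15.76
s = √(15.76/3) = √5.25333 ≈ 2.292

s = 2.292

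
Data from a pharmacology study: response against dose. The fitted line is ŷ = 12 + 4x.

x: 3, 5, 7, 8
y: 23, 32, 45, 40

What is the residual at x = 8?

r = -4

ŷ = 12 + 4·8 = 44
r = 40 − 44 = -4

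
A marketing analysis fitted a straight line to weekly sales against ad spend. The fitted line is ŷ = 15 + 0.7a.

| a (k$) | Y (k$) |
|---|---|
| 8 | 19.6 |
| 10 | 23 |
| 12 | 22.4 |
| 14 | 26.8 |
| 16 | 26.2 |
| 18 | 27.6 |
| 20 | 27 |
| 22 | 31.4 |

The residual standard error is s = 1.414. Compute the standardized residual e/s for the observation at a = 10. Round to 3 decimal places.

ŷ = 15 + 0.7·10 = 22
e = 23 − 22 = 1
e/s = 1 / 1.414 = 0.707

0.707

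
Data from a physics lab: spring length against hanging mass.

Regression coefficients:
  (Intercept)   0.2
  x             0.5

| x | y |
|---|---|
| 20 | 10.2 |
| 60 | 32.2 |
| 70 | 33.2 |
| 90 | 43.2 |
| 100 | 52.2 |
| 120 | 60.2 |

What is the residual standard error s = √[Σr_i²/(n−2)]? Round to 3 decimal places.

x=20: ŷ = 0.2 + 0.5·20 = 10.2; r = 10.2 − 10.2 = 0
x=60: ŷ = 0.2 + 0.5·60 = 30.2; r = 32.2 − 30.2 = 2
x=70: ŷ = 0.2 + 0.5·70 = 35.2; r = 33.2 − 35.2 = -2
x=90: ŷ = 0.2 + 0.5·90 = 45.2; r = 43.2 − 45.2 = -2
x=100: ŷ = 0.2 + 0.5·100 = 50.2; r = 52.2 − 50.2 = 2
x=120: ŷ = 0.2 + 0.5·120 = 60.2; r = 60.2 − 60.2 = 0
SSE = 0 + 4 + 4 + 4 + 4 + 0 = 16
s = √(16/4) = √4 ≈ 2.000

s = 2.000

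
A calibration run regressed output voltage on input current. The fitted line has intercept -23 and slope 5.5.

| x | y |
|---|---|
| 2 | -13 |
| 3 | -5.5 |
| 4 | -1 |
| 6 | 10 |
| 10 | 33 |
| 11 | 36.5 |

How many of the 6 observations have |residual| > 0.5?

4

x=2: ŷ = -23 + 5.5·2 = -12; r = -13 − (-12) = -1
x=3: ŷ = -23 + 5.5·3 = -6.5; r = -5.5 − (-6.5) = 1
x=4: ŷ = -23 + 5.5·4 = -1; r = -1 − (-1) = 0
x=6: ŷ = -23 + 5.5·6 = 10; r = 10 − 10 = 0
x=10: ŷ = -23 + 5.5·10 = 32; r = 33 − 32 = 1
x=11: ŷ = -23 + 5.5·11 = 37.5; r = 36.5 − 37.5 = -1
|r| > 0.5: x=2 (|r|=1), x=3 (|r|=1), x=10 (|r|=1), x=11 (|r|=1) → 4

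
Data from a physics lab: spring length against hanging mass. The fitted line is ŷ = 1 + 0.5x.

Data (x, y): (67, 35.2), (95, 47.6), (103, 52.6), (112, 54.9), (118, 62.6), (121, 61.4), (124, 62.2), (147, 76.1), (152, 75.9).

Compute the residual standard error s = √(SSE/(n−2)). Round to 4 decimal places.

x=67: ŷ = 1 + 0.5·67 = 34.5; r = 35.2 − 34.5 = 0.7
x=95: ŷ = 1 + 0.5·95 = 48.5; r = 47.6 − 48.5 = -0.9
x=103: ŷ = 1 + 0.5·103 = 52.5; r = 52.6 − 52.5 = 0.1
x=112: ŷ = 1 + 0.5·112 = 57; r = 54.9 − 57 = -2.1
x=118: ŷ = 1 + 0.5·118 = 60; r = 62.6 − 60 = 2.6
x=121: ŷ = 1 + 0.5·121 = 61.5; r = 61.4 − 61.5 = -0.1
x=124: ŷ = 1 + 0.5·124 = 63; r = 62.2 − 63 = -0.8
x=147: ŷ = 1 + 0.5·147 = 74.5; r = 76.1 − 74.5 = 1.6
x=152: ŷ = 1 + 0.5·152 = 77; r = 75.9 − 77 = -1.1
SSE = 0.49 + 0.81 + 0.01 + 4.41 + 6.76 + 0.01 + 0.64 + 2.56 + 1.21 = 16.9
s = √(16.9/7) = √2.41429 ≈ 1.5538

s = 1.5538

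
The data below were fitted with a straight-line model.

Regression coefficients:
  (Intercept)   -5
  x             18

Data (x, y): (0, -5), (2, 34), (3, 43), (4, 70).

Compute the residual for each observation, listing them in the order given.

x=0: ŷ = -5 + 18·0 = -5; r = -5 − (-5) = 0
x=2: ŷ = -5 + 18·2 = 31; r = 34 − 31 = 3
x=3: ŷ = -5 + 18·3 = 49; r = 43 − 49 = -6
x=4: ŷ = -5 + 18·4 = 67; r = 70 − 67 = 3

0, 3, -6, 3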